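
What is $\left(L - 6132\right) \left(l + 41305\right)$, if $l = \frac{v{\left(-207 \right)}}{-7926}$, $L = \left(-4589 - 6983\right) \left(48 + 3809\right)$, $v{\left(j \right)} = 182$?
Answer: $- \frac{7307085404121664}{3963} \approx -1.8438 \cdot 10^{12}$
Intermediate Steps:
$L = -44633204$ ($L = \left(-11572\right) 3857 = -44633204$)
$l = - \frac{91}{3963}$ ($l = \frac{182}{-7926} = 182 \left(- \frac{1}{7926}\right) = - \frac{91}{3963} \approx -0.022962$)
$\left(L - 6132\right) \left(l + 41305\right) = \left(-44633204 - 6132\right) \left(- \frac{91}{3963} + 41305\right) = \left(-44639336\right) \frac{163691624}{3963} = - \frac{7307085404121664}{3963}$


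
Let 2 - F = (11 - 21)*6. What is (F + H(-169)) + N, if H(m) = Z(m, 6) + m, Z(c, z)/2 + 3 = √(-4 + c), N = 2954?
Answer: 2841 + 2*I*√173 ≈ 2841.0 + 26.306*I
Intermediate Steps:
Z(c, z) = -6 + 2*√(-4 + c)
F = 62 (F = 2 - (11 - 21)*6 = 2 - (-10)*6 = 2 - 1*(-60) = 2 + 60 = 62)
H(m) = -6 + m + 2*√(-4 + m) (H(m) = (-6 + 2*√(-4 + m)) + m = -6 + m + 2*√(-4 + m))
(F + H(-169)) + N = (62 + (-6 - 169 + 2*√(-4 - 169))) + 2954 = (62 + (-6 - 169 + 2*√(-173))) + 2954 = (62 + (-6 - 169 + 2*(I*√173))) + 2954 = (62 + (-6 - 169 + 2*I*√173)) + 2954 = (62 + (-175 + 2*I*√173)) + 2954 = (-113 + 2*I*√173) + 2954 = 2841 + 2*I*√173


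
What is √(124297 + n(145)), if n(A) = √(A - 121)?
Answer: √(124297 + 2*√6) ≈ 352.56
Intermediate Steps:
n(A) = √(-121 + A)
√(124297 + n(145)) = √(124297 + √(-121 + 145)) = √(124297 + √24) = √(124297 + 2*√6)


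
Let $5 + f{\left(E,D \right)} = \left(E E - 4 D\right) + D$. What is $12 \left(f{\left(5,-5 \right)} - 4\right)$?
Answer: $372$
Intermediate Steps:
$f{\left(E,D \right)} = -5 + E^{2} - 3 D$ ($f{\left(E,D \right)} = -5 - \left(3 D - E E\right) = -5 - \left(- E^{2} + 3 D\right) = -5 + E^{2} - 3 D$)
$12 \left(f{\left(5,-5 \right)} - 4\right) = 12 \left(\left(-5 + 5^{2} - -15\right) - 4\right) = 12 \left(\left(-5 + 25 + 15\right) - 4\right) = 12 \left(35 - 4\right) = 12 \cdot 31 = 372$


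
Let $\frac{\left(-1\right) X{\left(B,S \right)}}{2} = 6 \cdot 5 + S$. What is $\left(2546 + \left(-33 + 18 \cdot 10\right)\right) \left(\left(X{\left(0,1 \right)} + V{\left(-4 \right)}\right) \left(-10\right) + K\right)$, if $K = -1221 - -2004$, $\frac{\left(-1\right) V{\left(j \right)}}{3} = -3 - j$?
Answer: $3859069$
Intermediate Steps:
$V{\left(j \right)} = 9 + 3 j$ ($V{\left(j \right)} = - 3 \left(-3 - j\right) = 9 + 3 j$)
$X{\left(B,S \right)} = -60 - 2 S$ ($X{\left(B,S \right)} = - 2 \left(6 \cdot 5 + S\right) = - 2 \left(30 + S\right) = -60 - 2 S$)
$K = 783$ ($K = -1221 + 2004 = 783$)
$\left(2546 + \left(-33 + 18 \cdot 10\right)\right) \left(\left(X{\left(0,1 \right)} + V{\left(-4 \right)}\right) \left(-10\right) + K\right) = \left(2546 + \left(-33 + 18 \cdot 10\right)\right) \left(\left(\left(-60 - 2\right) + \left(9 + 3 \left(-4\right)\right)\right) \left(-10\right) + 783\right) = \left(2546 + \left(-33 + 180\right)\right) \left(\left(\left(-60 - 2\right) + \left(9 - 12\right)\right) \left(-10\right) + 783\right) = \left(2546 + 147\right) \left(\left(-62 - 3\right) \left(-10\right) + 783\right) = 2693 \left(\left(-65\right) \left(-10\right) + 783\right) = 2693 \left(650 + 783\right) = 2693 \cdot 1433 = 3859069$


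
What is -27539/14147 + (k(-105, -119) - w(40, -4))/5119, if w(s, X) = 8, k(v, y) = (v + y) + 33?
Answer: -143787394/72418493 ≈ -1.9855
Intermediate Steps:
k(v, y) = 33 + v + y
-27539/14147 + (k(-105, -119) - w(40, -4))/5119 = -27539/14147 + ((33 - 105 - 119) - 1*8)/5119 = -27539*1/14147 + (-191 - 8)*(1/5119) = -27539/14147 - 199*1/5119 = -27539/14147 - 199/5119 = -143787394/72418493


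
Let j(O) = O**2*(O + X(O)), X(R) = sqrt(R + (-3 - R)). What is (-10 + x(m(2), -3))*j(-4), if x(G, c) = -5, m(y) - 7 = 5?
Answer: 960 - 240*I*sqrt(3) ≈ 960.0 - 415.69*I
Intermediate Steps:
m(y) = 12 (m(y) = 7 + 5 = 12)
X(R) = I*sqrt(3) (X(R) = sqrt(-3) = I*sqrt(3))
j(O) = O**2*(O + I*sqrt(3))
(-10 + x(m(2), -3))*j(-4) = (-10 - 5)*((-4)**2*(-4 + I*sqrt(3))) = -240*(-4 + I*sqrt(3)) = -15*(-64 + 16*I*sqrt(3)) = 960 - 240*I*sqrt(3)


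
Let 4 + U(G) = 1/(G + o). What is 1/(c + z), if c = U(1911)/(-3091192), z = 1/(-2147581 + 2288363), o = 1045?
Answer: 643202235988832/5401014569 ≈ 1.1909e+5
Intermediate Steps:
U(G) = -4 + 1/(1045 + G) (U(G) = -4 + 1/(G + 1045) = -4 + 1/(1045 + G))
z = 1/140782 ≈ 7.1032e-6
c = 11823/9137563552 (c = ((-4179 - 4*1911)/(1045 + 1911))/(-3091192) = ((-4179 - 7644)/2956)*(-1/3091192) = ((1/2956)*(-11823))*(-1/3091192) = -11823/2956*(-1/3091192) = 11823/9137563552 ≈ 1.2939e-6)
1/(c + z) = 1/(11823/9137563552 + 1/140782) = 1/(5401014569/643202235988832) = 643202235988832/5401014569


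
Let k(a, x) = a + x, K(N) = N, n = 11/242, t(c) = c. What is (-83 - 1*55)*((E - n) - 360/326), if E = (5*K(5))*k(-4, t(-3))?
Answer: 43585437/1793 ≈ 24309.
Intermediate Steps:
n = 1/22 (n = 11*(1/242) = 1/22 ≈ 0.045455)
E = -175 (E = (5*5)*(-4 - 3) = 25*(-7) = -175)
(-83 - 1*55)*((E - n) - 360/326) = (-83 - 1*55)*((-175 - 1*1/22) - 360/326) = (-83 - 55)*((-175 - 1/22) - 360*1/326) = -138*(-3851/22 - 180/163) = -138*(-631673/3586) = 43585437/1793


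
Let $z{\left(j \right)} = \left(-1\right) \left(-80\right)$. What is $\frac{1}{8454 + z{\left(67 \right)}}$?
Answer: $\frac{1}{8534} \approx 0.00011718$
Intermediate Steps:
$z{\left(j \right)} = 80$
$\frac{1}{8454 + z{\left(67 \right)}} = \frac{1}{8454 + 80} = \frac{1}{8534}$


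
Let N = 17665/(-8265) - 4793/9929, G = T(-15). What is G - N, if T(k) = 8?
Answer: 174303082/16412637 ≈ 10.620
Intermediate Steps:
G = 8
N = -43001986/16412637 (N = 17665*(-1/8265) - 4793*1/9929 = -3533/1653 - 4793/9929 = -43001986/16412637 ≈ -2.6201)
G - N = 8 - 1*(-43001986/16412637) = 8 + 43001986/16412637 = 174303082/16412637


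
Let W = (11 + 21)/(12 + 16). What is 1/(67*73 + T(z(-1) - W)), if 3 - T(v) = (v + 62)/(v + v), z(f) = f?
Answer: 30/147239 ≈ 0.00020375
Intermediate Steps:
W = 8/7 (W = 32/28 = 32*(1/28) = 8/7 ≈ 1.1429)
T(v) = 3 - (62 + v)/(2*v) (T(v) = 3 - (v + 62)/(v + v) = 3 - (62 + v)/(2*v))
1/(67*73 + T(z(-1) - W)) = 1/(67*73 + (5/2 - 31/(-1 - 1*8/7))) = 1/(4891 + (5/2 - 31/(-1 - 8/7))) = 1/(4891 + (5/2 - 31/(-15/7))) = 1/(4891 + (5/2 - 31*(-7/15))) = 1/(4891 + (5/2 + 217/15)) = 1/(4891 + 509/30) = 1/(147239/30) = 30/147239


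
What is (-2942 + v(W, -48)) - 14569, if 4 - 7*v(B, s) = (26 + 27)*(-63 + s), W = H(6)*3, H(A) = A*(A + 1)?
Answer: -16670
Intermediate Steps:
H(A) = A*(1 + A)
W = 126 (W = (6*(1 + 6))*3 = (6*7)*3 = 42*3 = 126)
v(B, s) = 3343/7 - 53*s/7 (v(B, s) = 4/7 - (26 + 27)*(-63 + s)/7 = 4/7 - 53*(-63 + s)/7 = 4/7 - (-3339 + 53*s)/7 = 4/7 + (477 - 53*s/7) = 3343/7 - 53*s/7)
(-2942 + v(W, -48)) - 14569 = (-2942 + (3343/7 - 53/7*(-48))) - 14569 = (-2942 + (3343/7 + 2544/7)) - 14569 = (-2942 + 841) - 14569 = -2101 - 14569 = -16670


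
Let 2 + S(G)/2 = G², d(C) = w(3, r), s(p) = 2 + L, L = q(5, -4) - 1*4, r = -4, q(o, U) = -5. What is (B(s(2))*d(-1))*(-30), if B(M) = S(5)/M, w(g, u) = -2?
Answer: -2760/7 ≈ -394.29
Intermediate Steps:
L = -9 (L = -5 - 1*4 = -5 - 4 = -9)
s(p) = -7 (s(p) = 2 - 9 = -7)
d(C) = -2
S(G) = -4 + 2*G²
B(M) = 46/M (B(M) = (-4 + 2*5²)/M = (-4 + 2*25)/M = (-4 + 50)/M = 46/M)
(B(s(2))*d(-1))*(-30) = ((46/(-7))*(-2))*(-30) = ((46*(-⅐))*(-2))*(-30) = -46/7*(-2)*(-30) = (92/7)*(-30) = -2760/7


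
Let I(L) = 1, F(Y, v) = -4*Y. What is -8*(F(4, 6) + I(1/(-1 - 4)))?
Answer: 120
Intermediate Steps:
-8*(F(4, 6) + I(1/(-1 - 4))) = -8*(-4*4 + 1) = -8*(-16 + 1) = -8*(-15) = 120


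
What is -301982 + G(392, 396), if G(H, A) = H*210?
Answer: -219662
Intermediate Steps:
G(H, A) = 210*H
-301982 + G(392, 396) = -301982 + 210*392 = -301982 + 82320 = -219662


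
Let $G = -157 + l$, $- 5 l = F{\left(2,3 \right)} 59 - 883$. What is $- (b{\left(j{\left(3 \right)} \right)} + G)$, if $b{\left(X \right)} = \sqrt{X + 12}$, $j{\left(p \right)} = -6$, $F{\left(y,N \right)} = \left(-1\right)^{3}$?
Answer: $- \frac{157}{5} - \sqrt{6} \approx -33.849$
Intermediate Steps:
$F{\left(y,N \right)} = -1$
$b{\left(X \right)} = \sqrt{12 + X}$
$l = \frac{942}{5}$ ($l = - \frac{\left(-1\right) 59 - 883}{5} = - \frac{-59 - 883}{5} = \left(- \frac{1}{5}\right) \left(-942\right) = \frac{942}{5} \approx 188.4$)
$G = \frac{157}{5}$ ($G = -157 + \frac{942}{5} = \frac{157}{5} \approx 31.4$)
$- (b{\left(j{\left(3 \right)} \right)} + G) = - (\sqrt{12 - 6} + \frac{157}{5}) = - (\sqrt{6} + \frac{157}{5}) = - (\frac{157}{5} + \sqrt{6}) = - \frac{157}{5} - \sqrt{6}$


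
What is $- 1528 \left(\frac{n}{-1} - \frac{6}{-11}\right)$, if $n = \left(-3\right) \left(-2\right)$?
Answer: $\frac{91680}{11} \approx 8334.5$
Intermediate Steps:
$n = 6$
$- 1528 \left(\frac{n}{-1} - \frac{6}{-11}\right) = - 1528 \left(\frac{6}{-1} - \frac{6}{-11}\right) = - 1528 \left(6 \left(-1\right) - - \frac{6}{11}\right) = - 1528 \left(-6 + \frac{6}{11}\right) = \left(-1528\right) \left(- \frac{60}{11}\right) = \frac{91680}{11}$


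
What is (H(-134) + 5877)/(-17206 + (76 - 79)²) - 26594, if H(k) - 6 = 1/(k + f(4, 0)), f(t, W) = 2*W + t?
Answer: -59454577129/2235610 ≈ -26594.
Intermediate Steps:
f(t, W) = t + 2*W
H(k) = 6 + 1/(4 + k) (H(k) = 6 + 1/(k + (4 + 2*0)) = 6 + 1/(k + (4 + 0)) = 6 + 1/(k + 4) = 6 + 1/(4 + k))
(H(-134) + 5877)/(-17206 + (76 - 79)²) - 26594 = ((25 + 6*(-134))/(4 - 134) + 5877)/(-17206 + (76 - 79)²) - 26594 = ((25 - 804)/(-130) + 5877)/(-17206 + (-3)²) - 26594 = (-1/130*(-779) + 5877)/(-17206 + 9) - 26594 = (779/130 + 5877)/(-17197) - 26594 = (764789/130)*(-1/17197) - 26594 = -764789/2235610 - 26594 = -59454577129/2235610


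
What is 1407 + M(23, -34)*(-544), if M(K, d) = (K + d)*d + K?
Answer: -214561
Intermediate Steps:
M(K, d) = K + d*(K + d) (M(K, d) = d*(K + d) + K = K + d*(K + d))
1407 + M(23, -34)*(-544) = 1407 + (23 + (-34)² + 23*(-34))*(-544) = 1407 + (23 + 1156 - 782)*(-544) = 1407 + 397*(-544) = 1407 - 215968 = -214561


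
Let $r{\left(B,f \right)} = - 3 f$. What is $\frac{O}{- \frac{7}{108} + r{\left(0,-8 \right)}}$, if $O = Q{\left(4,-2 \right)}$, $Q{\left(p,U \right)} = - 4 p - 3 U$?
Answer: $- \frac{216}{517} \approx -0.4178$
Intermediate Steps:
$O = -10$ ($O = \left(-4\right) 4 - -6 = -16 + 6 = -10$)
$\frac{O}{- \frac{7}{108} + r{\left(0,-8 \right)}} = - \frac{10}{- \frac{7}{108} - -24} = - \frac{10}{\left(-7\right) \frac{1}{108} + 24} = - \frac{10}{- \frac{7}{108} + 24} = - \frac{10}{\frac{2585}{108}} = \left(-10\right) \frac{108}{2585} = - \frac{216}{517}$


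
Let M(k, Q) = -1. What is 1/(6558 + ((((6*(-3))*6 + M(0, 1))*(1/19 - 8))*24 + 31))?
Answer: 19/520207 ≈ 3.6524e-5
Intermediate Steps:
1/(6558 + ((((6*(-3))*6 + M(0, 1))*(1/19 - 8))*24 + 31)) = 1/(6558 + ((((6*(-3))*6 - 1)*(1/19 - 8))*24 + 31)) = 1/(6558 + (((-18*6 - 1)*(1/19 - 8))*24 + 31)) = 1/(6558 + (((-108 - 1)*(-151/19))*24 + 31)) = 1/(6558 + (-109*(-151/19)*24 + 31)) = 1/(6558 + ((16459/19)*24 + 31)) = 1/(6558 + (395016/19 + 31)) = 1/(6558 + 395605/19) = 1/(520207/19) = 19/520207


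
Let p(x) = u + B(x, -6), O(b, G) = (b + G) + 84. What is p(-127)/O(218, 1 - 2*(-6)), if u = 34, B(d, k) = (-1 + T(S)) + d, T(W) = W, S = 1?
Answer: -31/105 ≈ -0.29524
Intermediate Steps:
B(d, k) = d (B(d, k) = (-1 + 1) + d = 0 + d = d)
O(b, G) = 84 + G + b (O(b, G) = (G + b) + 84 = 84 + G + b)
p(x) = 34 + x
p(-127)/O(218, 1 - 2*(-6)) = (34 - 127)/(84 + (1 - 2*(-6)) + 218) = -93/(84 + (1 + 12) + 218) = -93/(84 + 13 + 218) = -93/315 = -93*1/315 = -31/105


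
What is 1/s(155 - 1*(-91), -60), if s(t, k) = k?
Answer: -1/60 ≈ -0.016667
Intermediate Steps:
1/s(155 - 1*(-91), -60) = 1/(-60) = -1/60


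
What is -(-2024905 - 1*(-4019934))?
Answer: -1995029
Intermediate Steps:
-(-2024905 - 1*(-4019934)) = -(-2024905 + 4019934) = -1*1995029 = -1995029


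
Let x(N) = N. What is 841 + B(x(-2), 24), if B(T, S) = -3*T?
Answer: 847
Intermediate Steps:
841 + B(x(-2), 24) = 841 - 3*(-2) = 841 + 6 = 847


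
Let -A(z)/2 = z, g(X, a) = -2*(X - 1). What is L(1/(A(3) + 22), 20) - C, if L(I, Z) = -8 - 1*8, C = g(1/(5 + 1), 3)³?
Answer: -557/27 ≈ -20.630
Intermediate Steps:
g(X, a) = 2 - 2*X (g(X, a) = -2*(-1 + X) = 2 - 2*X)
C = 125/27 (C = (2 - 2/(5 + 1))³ = (2 - 2/6)³ = (2 - 2*⅙)³ = (2 - ⅓)³ = (5/3)³ = 125/27 ≈ 4.6296)
A(z) = -2*z
L(I, Z) = -16 (L(I, Z) = -8 - 8 = -16)
L(1/(A(3) + 22), 20) - C = -16 - 1*125/27 = -16 - 125/27 = -557/27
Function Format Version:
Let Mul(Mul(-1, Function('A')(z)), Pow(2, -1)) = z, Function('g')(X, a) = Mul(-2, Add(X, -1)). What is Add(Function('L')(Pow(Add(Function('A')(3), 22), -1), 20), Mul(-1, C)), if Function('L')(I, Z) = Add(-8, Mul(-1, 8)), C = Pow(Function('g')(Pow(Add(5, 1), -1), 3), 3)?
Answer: Rational(-557, 27) ≈ -20.630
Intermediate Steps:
Function('g')(X, a) = Add(2, Mul(-2, X)) (Function('g')(X, a) = Mul(-2, Add(-1, X)) = Add(2, Mul(-2, X)))
C = Rational(125, 27) (C = Pow(Add(2, Mul(-2, Pow(Add(5, 1), -1))), 3) = Pow(Add(2, Mul(-2, Pow(6, -1))), 3) = Pow(Add(2, Mul(-2, Rational(1, 6))), 3) = Pow(Add(2, Rational(-1, 3)), 3) = Pow(Rational(5, 3), 3) = Rational(125, 27) ≈ 4.6296)
Function('A')(z) = Mul(-2, z)
Function('L')(I, Z) = -16 (Function('L')(I, Z) = Add(-8, -8) = -16)
Add(Function('L')(Pow(Add(Function('A')(3), 22), -1), 20), Mul(-1, C)) = Add(-16, Mul(-1, Rational(125, 27))) = Add(-16, Rational(-125, 27)) = Rational(-557, 27)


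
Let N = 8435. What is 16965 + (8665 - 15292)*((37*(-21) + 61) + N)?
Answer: -51136848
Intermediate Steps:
16965 + (8665 - 15292)*((37*(-21) + 61) + N) = 16965 + (8665 - 15292)*((37*(-21) + 61) + 8435) = 16965 - 6627*((-777 + 61) + 8435) = 16965 - 6627*(-716 + 8435) = 16965 - 6627*7719 = 16965 - 51153813 = -51136848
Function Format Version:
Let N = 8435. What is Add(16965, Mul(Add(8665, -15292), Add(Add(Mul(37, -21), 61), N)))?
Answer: -51136848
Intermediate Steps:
Add(16965, Mul(Add(8665, -15292), Add(Add(Mul(37, -21), 61), N))) = Add(16965, Mul(Add(8665, -15292), Add(Add(Mul(37, -21), 61), 8435))) = Add(16965, Mul(-6627, Add(Add(-777, 61), 8435))) = Add(16965, Mul(-6627, Add(-716, 8435))) = Add(16965, Mul(-6627, 7719)) = Add(16965, -51153813) = -51136848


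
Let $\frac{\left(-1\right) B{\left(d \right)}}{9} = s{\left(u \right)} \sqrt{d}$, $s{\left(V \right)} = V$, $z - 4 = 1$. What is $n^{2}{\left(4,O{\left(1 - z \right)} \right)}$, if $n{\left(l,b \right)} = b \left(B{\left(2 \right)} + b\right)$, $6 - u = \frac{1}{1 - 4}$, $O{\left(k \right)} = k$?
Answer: $104224 + 7296 \sqrt{2} \approx 1.1454 \cdot 10^{5}$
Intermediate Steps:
$z = 5$ ($z = 4 + 1 = 5$)
$u = \frac{19}{3}$ ($u = 6 - \frac{1}{1 - 4} = 6 - \frac{1}{-3} = 6 - - \frac{1}{3} = 6 + \frac{1}{3} = \frac{19}{3} \approx 6.3333$)
$B{\left(d \right)} = - 57 \sqrt{d}$ ($B{\left(d \right)} = - 9 \frac{19 \sqrt{d}}{3} = - 57 \sqrt{d}$)
$n{\left(l,b \right)} = b \left(b - 57 \sqrt{2}\right)$ ($n{\left(l,b \right)} = b \left(- 57 \sqrt{2} + b\right) = b \left(b - 57 \sqrt{2}\right)$)
$n^{2}{\left(4,O{\left(1 - z \right)} \right)} = \left(\left(1 - 5\right) \left(\left(1 - 5\right) - 57 \sqrt{2}\right)\right)^{2} = \left(- 4 \left(-4 - 57 \sqrt{2}\right)\right)^{2} = \left(16 + 228 \sqrt{2}\right)^{2}$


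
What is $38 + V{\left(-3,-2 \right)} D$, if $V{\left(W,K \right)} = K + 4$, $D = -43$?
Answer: $-48$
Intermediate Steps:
$V{\left(W,K \right)} = 4 + K$
$38 + V{\left(-3,-2 \right)} D = 38 + \left(4 - 2\right) \left(-43\right) = 38 + 2 \left(-43\right) = 38 - 86 = -48$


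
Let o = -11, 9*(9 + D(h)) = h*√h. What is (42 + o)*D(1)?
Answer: -2480/9 ≈ -275.56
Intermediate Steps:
D(h) = -9 + h^(3/2)/9 (D(h) = -9 + (h*√h)/9 = -9 + h^(3/2)/9)
(42 + o)*D(1) = (42 - 11)*(-9 + 1^(3/2)/9) = 31*(-9 + (⅑)*1) = 31*(-9 + ⅑) = 31*(-80/9) = -2480/9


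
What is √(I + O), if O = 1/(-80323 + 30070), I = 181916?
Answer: √459404119010991/50253 ≈ 426.52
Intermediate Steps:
O = -1/50253 (O = 1/(-50253) = -1/50253 ≈ -1.9899e-5)
√(I + O) = √(181916 - 1/50253) = √(9141824747/50253) = √459404119010991/50253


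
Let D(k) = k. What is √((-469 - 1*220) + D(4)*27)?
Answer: I*√581 ≈ 24.104*I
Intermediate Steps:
√((-469 - 1*220) + D(4)*27) = √((-469 - 1*220) + 4*27) = √((-469 - 220) + 108) = √(-689 + 108) = √(-581) = I*√581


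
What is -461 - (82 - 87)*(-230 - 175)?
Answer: -2486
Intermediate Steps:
-461 - (82 - 87)*(-230 - 175) = -461 - (-5)*(-405) = -461 - 1*2025 = -461 - 2025 = -2486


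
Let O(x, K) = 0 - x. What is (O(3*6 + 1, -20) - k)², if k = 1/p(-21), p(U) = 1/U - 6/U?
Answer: 13456/25 ≈ 538.24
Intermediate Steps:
p(U) = -5/U (p(U) = 1/U - 6/U = -5/U)
k = 21/5 (k = 1/(-5/(-21)) = 1/(-5*(-1/21)) = 1/(5/21) = 21/5 ≈ 4.2000)
O(x, K) = -x
(O(3*6 + 1, -20) - k)² = (-(3*6 + 1) - 1*21/5)² = (-(18 + 1) - 21/5)² = (-1*19 - 21/5)² = (-19 - 21/5)² = (-116/5)² = 13456/25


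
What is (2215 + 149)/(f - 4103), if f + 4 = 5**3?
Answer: -1182/1991 ≈ -0.59367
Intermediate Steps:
f = 121 (f = -4 + 5**3 = -4 + 125 = 121)
(2215 + 149)/(f - 4103) = (2215 + 149)/(121 - 4103) = 2364/(-3982) = 2364*(-1/3982) = -1182/1991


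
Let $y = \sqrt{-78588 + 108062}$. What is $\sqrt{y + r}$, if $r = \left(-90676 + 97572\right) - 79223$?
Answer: $\sqrt{-72327 + \sqrt{29474}} \approx 268.62 i$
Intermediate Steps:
$y = \sqrt{29474} \approx 171.68$
$r = -72327$ ($r = 6896 - 79223 = -72327$)
$\sqrt{y + r} = \sqrt{\sqrt{29474} - 72327} = \sqrt{-72327 + \sqrt{29474}}$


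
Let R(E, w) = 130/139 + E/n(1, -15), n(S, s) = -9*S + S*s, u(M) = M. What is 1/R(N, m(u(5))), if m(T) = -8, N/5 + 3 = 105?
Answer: -556/11295 ≈ -0.049225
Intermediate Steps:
N = 510 (N = -15 + 5*105 = -15 + 525 = 510)
R(E, w) = 130/139 - E/24 (R(E, w) = 130/139 + E/((1*(-9 - 15))) = 130*(1/139) + E/((1*(-24))) = 130/139 + E/(-24) = 130/139 + E*(-1/24) = 130/139 - E/24)
1/R(N, m(u(5))) = 1/(130/139 - 1/24*510) = 1/(130/139 - 85/4) = 1/(-11295/556) = -556/11295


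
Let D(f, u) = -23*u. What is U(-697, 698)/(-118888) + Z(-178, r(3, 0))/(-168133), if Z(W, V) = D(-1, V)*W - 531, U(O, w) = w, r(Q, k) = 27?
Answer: -134651725/203969348 ≈ -0.66016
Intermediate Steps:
Z(W, V) = -531 - 23*V*W (Z(W, V) = (-23*V)*W - 531 = -23*V*W - 531 = -531 - 23*V*W)
U(-697, 698)/(-118888) + Z(-178, r(3, 0))/(-168133) = 698/(-118888) + (-531 - 23*27*(-178))/(-168133) = 698*(-1/118888) + (-531 + 110538)*(-1/168133) = -349/59444 + 110007*(-1/168133) = -349/59444 - 110007/168133 = -134651725/203969348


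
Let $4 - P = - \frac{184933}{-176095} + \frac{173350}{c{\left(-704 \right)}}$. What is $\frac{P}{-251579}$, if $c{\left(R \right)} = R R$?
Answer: $- \frac{113460088051}{10978341446871040} \approx -1.0335 \cdot 10^{-5}$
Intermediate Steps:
$c{\left(R \right)} = R^{2}$
$P = \frac{113460088051}{43637749760}$ ($P = 4 - \left(- \frac{184933}{-176095} + \frac{173350}{\left(-704\right)^{2}}\right) = 4 - \left(\left(-184933\right) \left(- \frac{1}{176095}\right) + \frac{173350}{495616}\right) = 4 - \left(\frac{184933}{176095} + 173350 \cdot \frac{1}{495616}\right) = 4 - \left(\frac{184933}{176095} + \frac{86675}{247808}\right) = 4 - \frac{61090910989}{43637749760} = \frac{113460088051}{43637749760} \approx 2.6$)
$\frac{P}{-251579} = \frac{113460088051}{43637749760 \left(-251579\right)} = \frac{113460088051}{43637749760} \left(- \frac{1}{251579}\right) = - \frac{113460088051}{10978341446871040}$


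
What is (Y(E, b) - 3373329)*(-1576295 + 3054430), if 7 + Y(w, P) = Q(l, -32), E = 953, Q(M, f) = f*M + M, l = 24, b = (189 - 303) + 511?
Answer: -4987345740800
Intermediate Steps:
b = 397 (b = -114 + 511 = 397)
Q(M, f) = M + M*f (Q(M, f) = M*f + M = M + M*f)
Y(w, P) = -751 (Y(w, P) = -7 + 24*(1 - 32) = -7 + 24*(-31) = -7 - 744 = -751)
(Y(E, b) - 3373329)*(-1576295 + 3054430) = (-751 - 3373329)*(-1576295 + 3054430) = -3374080*1478135 = -4987345740800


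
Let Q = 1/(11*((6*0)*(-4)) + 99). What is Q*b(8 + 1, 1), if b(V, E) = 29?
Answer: 29/99 ≈ 0.29293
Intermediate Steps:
Q = 1/99 (Q = 1/(11*(0*(-4)) + 99) = 1/(11*0 + 99) = 1/(0 + 99) = 1/99 ≈ 0.010101)
Q*b(8 + 1, 1) = (1/99)*29 = 29/99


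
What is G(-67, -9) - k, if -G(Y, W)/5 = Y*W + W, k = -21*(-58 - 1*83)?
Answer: -5931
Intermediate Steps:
k = 2961 (k = -21*(-58 - 83) = -21*(-141) = 2961)
G(Y, W) = -5*W - 5*W*Y (G(Y, W) = -5*(Y*W + W) = -5*(W*Y + W) = -5*(W + W*Y) = -5*W - 5*W*Y)
G(-67, -9) - k = -5*(-9)*(1 - 67) - 1*2961 = -5*(-9)*(-66) - 2961 = -2970 - 2961 = -5931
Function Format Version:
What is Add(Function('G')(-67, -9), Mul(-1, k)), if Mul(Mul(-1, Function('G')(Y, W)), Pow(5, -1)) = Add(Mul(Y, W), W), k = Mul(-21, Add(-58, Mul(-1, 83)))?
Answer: -5931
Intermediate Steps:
k = 2961 (k = Mul(-21, Add(-58, -83)) = Mul(-21, -141) = 2961)
Function('G')(Y, W) = Add(Mul(-5, W), Mul(-5, W, Y)) (Function('G')(Y, W) = Mul(-5, Add(Mul(Y, W), W)) = Mul(-5, Add(Mul(W, Y), W)) = Mul(-5, Add(W, Mul(W, Y))) = Add(Mul(-5, W), Mul(-5, W, Y)))
Add(Function('G')(-67, -9), Mul(-1, k)) = Add(Mul(-5, -9, Add(1, -67)), Mul(-1, 2961)) = Add(Mul(-5, -9, -66), -2961) = Add(-2970, -2961) = -5931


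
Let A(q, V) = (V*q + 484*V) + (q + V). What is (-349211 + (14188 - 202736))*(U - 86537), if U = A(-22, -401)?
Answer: 146389830498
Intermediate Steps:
A(q, V) = q + 485*V + V*q (A(q, V) = (484*V + V*q) + (V + q) = q + 485*V + V*q)
U = -185685 (U = -22 + 485*(-401) - 401*(-22) = -22 - 194485 + 8822 = -185685)
(-349211 + (14188 - 202736))*(U - 86537) = (-349211 + (14188 - 202736))*(-185685 - 86537) = (-349211 - 188548)*(-272222) = -537759*(-272222) = 146389830498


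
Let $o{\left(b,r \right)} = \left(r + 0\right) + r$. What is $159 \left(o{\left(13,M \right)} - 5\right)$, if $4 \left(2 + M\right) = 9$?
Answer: $- \frac{1431}{2} \approx -715.5$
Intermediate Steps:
$M = \frac{1}{4}$ ($M = -2 + \frac{1}{4} \cdot 9 = -2 + \frac{9}{4} = \frac{1}{4} \approx 0.25$)
$o{\left(b,r \right)} = 2 r$ ($o{\left(b,r \right)} = r + r = 2 r$)
$159 \left(o{\left(13,M \right)} - 5\right) = 159 \left(2 \cdot \frac{1}{4} - 5\right) = 159 \left(\frac{1}{2} - 5\right) = 159 \left(- \frac{9}{2}\right) = - \frac{1431}{2}$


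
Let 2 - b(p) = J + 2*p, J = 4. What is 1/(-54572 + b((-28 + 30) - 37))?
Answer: -1/54504 ≈ -1.8347e-5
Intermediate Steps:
b(p) = -2 - 2*p (b(p) = 2 - (4 + 2*p) = 2 + (-4 - 2*p) = -2 - 2*p)
1/(-54572 + b((-28 + 30) - 37)) = 1/(-54572 + (-2 - 2*((-28 + 30) - 37))) = 1/(-54572 + (-2 - 2*(2 - 37))) = 1/(-54572 + (-2 - 2*(-35))) = 1/(-54572 + (-2 + 70)) = 1/(-54572 + 68) = 1/(-54504) = -1/54504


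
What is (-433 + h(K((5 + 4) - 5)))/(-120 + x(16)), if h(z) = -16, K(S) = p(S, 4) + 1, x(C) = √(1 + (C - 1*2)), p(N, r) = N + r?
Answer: 3592/959 + 449*√15/14385 ≈ 3.8665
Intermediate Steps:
x(C) = √(-1 + C) (x(C) = √(1 + (C - 2)) = √(1 + (-2 + C)) = √(-1 + C))
K(S) = 5 + S (K(S) = (S + 4) + 1 = (4 + S) + 1 = 5 + S)
(-433 + h(K((5 + 4) - 5)))/(-120 + x(16)) = (-433 - 16)/(-120 + √(-1 + 16)) = -449/(-120 + √15)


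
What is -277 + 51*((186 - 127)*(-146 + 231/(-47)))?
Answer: -21355856/47 ≈ -4.5438e+5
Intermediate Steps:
-277 + 51*((186 - 127)*(-146 + 231/(-47))) = -277 + 51*(59*(-146 + 231*(-1/47))) = -277 + 51*(59*(-146 - 231/47)) = -277 + 51*(59*(-7093/47)) = -277 + 51*(-418487/47) = -277 - 21342837/47 = -21355856/47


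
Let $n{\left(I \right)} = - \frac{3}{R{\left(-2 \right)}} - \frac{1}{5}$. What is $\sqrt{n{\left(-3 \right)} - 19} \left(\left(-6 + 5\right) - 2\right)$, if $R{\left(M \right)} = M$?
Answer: $- \frac{3 i \sqrt{1770}}{10} \approx - 12.621 i$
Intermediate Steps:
$n{\left(I \right)} = \frac{13}{10}$ ($n{\left(I \right)} = - \frac{3}{-2} - \frac{1}{5} = \left(-3\right) \left(- \frac{1}{2}\right) - \frac{1}{5} = \frac{3}{2} - \frac{1}{5} = \frac{13}{10}$)
$\sqrt{n{\left(-3 \right)} - 19} \left(\left(-6 + 5\right) - 2\right) = \sqrt{\frac{13}{10} - 19} \left(\left(-6 + 5\right) - 2\right) = \sqrt{- \frac{177}{10}} \left(-1 - 2\right) = \frac{i \sqrt{1770}}{10} \left(-3\right) = - \frac{3 i \sqrt{1770}}{10}$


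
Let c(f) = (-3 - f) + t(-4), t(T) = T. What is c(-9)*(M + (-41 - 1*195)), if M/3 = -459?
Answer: -3226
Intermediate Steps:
c(f) = -7 - f (c(f) = (-3 - f) - 4 = -7 - f)
M = -1377 (M = 3*(-459) = -1377)
c(-9)*(M + (-41 - 1*195)) = (-7 - 1*(-9))*(-1377 + (-41 - 1*195)) = (-7 + 9)*(-1377 + (-41 - 195)) = 2*(-1377 - 236) = 2*(-1613) = -3226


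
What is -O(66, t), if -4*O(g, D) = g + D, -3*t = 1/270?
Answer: 53459/3240 ≈ 16.500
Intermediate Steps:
t = -1/810 (t = -1/3/270 = -1/3*1/270 = -1/810 ≈ -0.0012346)
O(g, D) = -D/4 - g/4 (O(g, D) = -(g + D)/4 = -(D + g)/4 = -D/4 - g/4)
-O(66, t) = -(-1/4*(-1/810) - 1/4*66) = -(1/3240 - 33/2) = -1*(-53459/3240) = 53459/3240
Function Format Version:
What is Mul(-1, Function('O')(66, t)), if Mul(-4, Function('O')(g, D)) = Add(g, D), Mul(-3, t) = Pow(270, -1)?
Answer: Rational(53459, 3240) ≈ 16.500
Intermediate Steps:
t = Rational(-1, 810) (t = Mul(Rational(-1, 3), Pow(270, -1)) = Mul(Rational(-1, 3), Rational(1, 270)) = Rational(-1, 810) ≈ -0.0012346)
Function('O')(g, D) = Add(Mul(Rational(-1, 4), D), Mul(Rational(-1, 4), g)) (Function('O')(g, D) = Mul(Rational(-1, 4), Add(g, D)) = Mul(Rational(-1, 4), Add(D, g)) = Add(Mul(Rational(-1, 4), D), Mul(Rational(-1, 4), g)))
Mul(-1, Function('O')(66, t)) = Mul(-1, Add(Mul(Rational(-1, 4), Rational(-1, 810)), Mul(Rational(-1, 4), 66))) = Mul(-1, Add(Rational(1, 3240), Rational(-33, 2))) = Mul(-1, Rational(-53459, 3240)) = Rational(53459, 3240)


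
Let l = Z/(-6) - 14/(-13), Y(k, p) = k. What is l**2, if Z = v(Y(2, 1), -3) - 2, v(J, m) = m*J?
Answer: 8836/1521 ≈ 5.8093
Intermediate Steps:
v(J, m) = J*m
Z = -8 (Z = 2*(-3) - 2 = -6 - 2 = -8)
l = 94/39 (l = -8/(-6) - 14/(-13) = -8*(-1/6) - 14*(-1/13) = 4/3 + 14/13 = 94/39 ≈ 2.4103)
l**2 = (94/39)**2 = 8836/1521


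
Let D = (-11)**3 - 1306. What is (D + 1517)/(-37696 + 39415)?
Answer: -1120/1719 ≈ -0.65154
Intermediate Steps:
D = -2637 (D = -1331 - 1306 = -2637)
(D + 1517)/(-37696 + 39415) = (-2637 + 1517)/(-37696 + 39415) = -1120/1719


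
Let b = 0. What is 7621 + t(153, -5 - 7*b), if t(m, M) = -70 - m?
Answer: 7398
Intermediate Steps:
7621 + t(153, -5 - 7*b) = 7621 + (-70 - 1*153) = 7621 + (-70 - 153) = 7621 - 223 = 7398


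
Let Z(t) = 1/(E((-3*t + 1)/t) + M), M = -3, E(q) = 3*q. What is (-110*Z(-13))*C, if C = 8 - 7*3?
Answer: -18590/159 ≈ -116.92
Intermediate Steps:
Z(t) = 1/(-3 + 3*(1 - 3*t)/t) (Z(t) = 1/(3*((-3*t + 1)/t) - 3) = 1/(3*((1 - 3*t)/t) - 3) = 1/(3*(1 - 3*t)/t - 3) = 1/(-3 + 3*(1 - 3*t)/t))
C = -13 (C = 8 - 21 = -13)
(-110*Z(-13))*C = -(-110)*(-13)/(-3 + 12*(-13))*(-13) = -(-110)*(-13)/(-3 - 156)*(-13) = -(-110)*(-13)/(-159)*(-13) = -(-110)*(-13)*(-1)/159*(-13) = -110*(-13/159)*(-13) = (1430/159)*(-13) = -18590/159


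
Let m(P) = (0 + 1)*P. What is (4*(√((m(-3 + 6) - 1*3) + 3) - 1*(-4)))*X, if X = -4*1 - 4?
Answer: -128 - 32*√3 ≈ -183.43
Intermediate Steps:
m(P) = P (m(P) = 1*P = P)
X = -8 (X = -4 - 4 = -8)
(4*(√((m(-3 + 6) - 1*3) + 3) - 1*(-4)))*X = (4*(√(((-3 + 6) - 1*3) + 3) - 1*(-4)))*(-8) = (4*(√((3 - 3) + 3) + 4))*(-8) = (4*(√(0 + 3) + 4))*(-8) = (4*(√3 + 4))*(-8) = (4*(4 + √3))*(-8) = (16 + 4*√3)*(-8) = -128 - 32*√3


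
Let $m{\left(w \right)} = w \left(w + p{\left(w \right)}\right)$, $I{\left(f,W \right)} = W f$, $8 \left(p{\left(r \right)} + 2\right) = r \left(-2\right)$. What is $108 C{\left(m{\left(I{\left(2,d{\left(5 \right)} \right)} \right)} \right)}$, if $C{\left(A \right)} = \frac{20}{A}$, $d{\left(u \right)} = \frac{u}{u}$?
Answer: $-2160$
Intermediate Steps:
$p{\left(r \right)} = -2 - \frac{r}{4}$ ($p{\left(r \right)} = -2 + \frac{r \left(-2\right)}{8} = -2 + \frac{\left(-2\right) r}{8} = -2 - \frac{r}{4}$)
$d{\left(u \right)} = 1$
$m{\left(w \right)} = w \left(-2 + \frac{3 w}{4}\right)$ ($m{\left(w \right)} = w \left(w - \left(2 + \frac{w}{4}\right)\right) = w \left(-2 + \frac{3 w}{4}\right)$)
$108 C{\left(m{\left(I{\left(2,d{\left(5 \right)} \right)} \right)} \right)} = 108 \frac{20}{\frac{1}{4} \cdot 1 \cdot 2 \left(-8 + 3 \cdot 1 \cdot 2\right)} = 108 \frac{20}{\frac{1}{4} \cdot 2 \left(-8 + 3 \cdot 2\right)} = 108 \frac{20}{\frac{1}{4} \cdot 2 \left(-8 + 6\right)} = 108 \frac{20}{\frac{1}{4} \cdot 2 \left(-2\right)} = 108 \frac{20}{-1} = 108 \cdot 20 \left(-1\right) = 108 \left(-20\right) = -2160$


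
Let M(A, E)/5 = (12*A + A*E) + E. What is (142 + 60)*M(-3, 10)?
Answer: -56560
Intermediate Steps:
M(A, E) = 5*E + 60*A + 5*A*E (M(A, E) = 5*((12*A + A*E) + E) = 5*(E + 12*A + A*E) = 5*E + 60*A + 5*A*E)
(142 + 60)*M(-3, 10) = (142 + 60)*(5*10 + 60*(-3) + 5*(-3)*10) = 202*(50 - 180 - 150) = 202*(-280) = -56560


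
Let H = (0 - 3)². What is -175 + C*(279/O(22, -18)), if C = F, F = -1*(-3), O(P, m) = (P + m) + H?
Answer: -1438/13 ≈ -110.62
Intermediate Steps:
H = 9 (H = (-3)² = 9)
O(P, m) = 9 + P + m (O(P, m) = (P + m) + 9 = 9 + P + m)
F = 3
C = 3
-175 + C*(279/O(22, -18)) = -175 + 3*(279/(9 + 22 - 18)) = -175 + 3*(279/13) = -175 + 837/13 = -1438/13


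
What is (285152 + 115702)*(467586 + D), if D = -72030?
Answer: 158560204824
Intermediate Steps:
(285152 + 115702)*(467586 + D) = (285152 + 115702)*(467586 - 72030) = 400854*395556 = 158560204824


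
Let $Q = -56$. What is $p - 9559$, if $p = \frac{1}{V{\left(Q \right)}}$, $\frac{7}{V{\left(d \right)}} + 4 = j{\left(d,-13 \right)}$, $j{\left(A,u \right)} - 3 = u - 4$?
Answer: $- \frac{66931}{7} \approx -9561.6$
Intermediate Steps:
$j{\left(A,u \right)} = -1 + u$ ($j{\left(A,u \right)} = 3 + \left(u - 4\right) = 3 + \left(-4 + u\right) = -1 + u$)
$V{\left(d \right)} = - \frac{7}{18}$ ($V{\left(d \right)} = \frac{7}{-4 - 14} = \frac{7}{-18} = 7 \left(- \frac{1}{18}\right) = - \frac{7}{18}$)
$p = - \frac{18}{7}$ ($p = \frac{1}{- \frac{7}{18}} = - \frac{18}{7} \approx -2.5714$)
$p - 9559 = - \frac{18}{7} - 9559 = - \frac{66931}{7}$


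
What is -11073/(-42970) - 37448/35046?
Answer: -610538101/752963310 ≈ -0.81085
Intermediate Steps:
-11073/(-42970) - 37448/35046 = -11073*(-1/42970) - 37448*1/35046 = 11073/42970 - 18724/17523 = -610538101/752963310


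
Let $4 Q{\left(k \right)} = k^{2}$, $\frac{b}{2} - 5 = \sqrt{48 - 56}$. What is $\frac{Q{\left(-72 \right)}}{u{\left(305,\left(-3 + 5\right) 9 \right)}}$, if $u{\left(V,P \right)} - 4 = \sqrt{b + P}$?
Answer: $\frac{1296}{4 + \sqrt{28 + 4 i \sqrt{2}}} \approx 138.63 - 7.9125 i$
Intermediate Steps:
$b = 10 + 4 i \sqrt{2}$ ($b = 10 + 2 \sqrt{48 - 56} = 10 + 2 \sqrt{-8} = 10 + 2 \cdot 2 i \sqrt{2} = 10 + 4 i \sqrt{2} \approx 10.0 + 5.6569 i$)
$u{\left(V,P \right)} = 4 + \sqrt{10 + P + 4 i \sqrt{2}}$ ($u{\left(V,P \right)} = 4 + \sqrt{\left(10 + 4 i \sqrt{2}\right) + P} = 4 + \sqrt{10 + P + 4 i \sqrt{2}}$)
$Q{\left(k \right)} = \frac{k^{2}}{4}$
$\frac{Q{\left(-72 \right)}}{u{\left(305,\left(-3 + 5\right) 9 \right)}} = \frac{\frac{1}{4} \left(-72\right)^{2}}{4 + \sqrt{10 + \left(-3 + 5\right) 9 + 4 i \sqrt{2}}} = \frac{\frac{1}{4} \cdot 5184}{4 + \sqrt{10 + 2 \cdot 9 + 4 i \sqrt{2}}} = \frac{1296}{4 + \sqrt{10 + 18 + 4 i \sqrt{2}}} = \frac{1296}{4 + \sqrt{28 + 4 i \sqrt{2}}}$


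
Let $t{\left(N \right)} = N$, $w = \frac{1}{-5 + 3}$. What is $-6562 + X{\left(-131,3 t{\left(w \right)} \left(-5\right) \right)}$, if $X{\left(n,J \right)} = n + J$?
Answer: $- \frac{13371}{2} \approx -6685.5$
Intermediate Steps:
$w = - \frac{1}{2}$ ($w = \frac{1}{-2} = - \frac{1}{2} \approx -0.5$)
$X{\left(n,J \right)} = J + n$
$-6562 + X{\left(-131,3 t{\left(w \right)} \left(-5\right) \right)} = -6562 - \left(131 - 3 \left(- \frac{1}{2}\right) \left(-5\right)\right) = -6562 - \frac{247}{2} = - \frac{13371}{2}$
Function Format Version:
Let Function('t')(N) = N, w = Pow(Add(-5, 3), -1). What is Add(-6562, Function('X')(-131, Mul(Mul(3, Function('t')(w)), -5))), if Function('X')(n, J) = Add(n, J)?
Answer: Rational(-13371, 2) ≈ -6685.5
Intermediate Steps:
w = Rational(-1, 2) (w = Pow(-2, -1) = Rational(-1, 2) ≈ -0.50000)
Function('X')(n, J) = Add(J, n)
Add(-6562, Function('X')(-131, Mul(Mul(3, Function('t')(w)), -5))) = Add(-6562, Add(Mul(Mul(3, Rational(-1, 2)), -5), -131)) = Add(-6562, Add(Mul(Rational(-3, 2), -5), -131)) = Add(-6562, Add(Rational(15, 2), -131)) = Add(-6562, Rational(-247, 2)) = Rational(-13371, 2)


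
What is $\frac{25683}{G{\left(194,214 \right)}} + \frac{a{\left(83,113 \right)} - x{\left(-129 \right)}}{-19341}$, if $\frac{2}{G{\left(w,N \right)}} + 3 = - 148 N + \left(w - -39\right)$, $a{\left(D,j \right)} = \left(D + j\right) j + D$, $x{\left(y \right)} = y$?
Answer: $- \frac{7809169432423}{19341} \approx -4.0376 \cdot 10^{8}$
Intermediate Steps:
$a{\left(D,j \right)} = D + j \left(D + j\right)$ ($a{\left(D,j \right)} = j \left(D + j\right) + D = D + j \left(D + j\right)$)
$G{\left(w,N \right)} = \frac{2}{36 + w - 148 N}$ ($G{\left(w,N \right)} = \frac{2}{-3 - \left(-39 - w + 148 N\right)} = \frac{2}{-3 + \left(39 + w - 148 N\right)} = \frac{2}{36 + w - 148 N}$)
$\frac{25683}{G{\left(194,214 \right)}} + \frac{a{\left(83,113 \right)} - x{\left(-129 \right)}}{-19341} = \frac{25683}{2 \frac{1}{36 + 194 - 31672}} + \frac{\left(83 + 113^{2} + 83 \cdot 113\right) - -129}{-19341} = \frac{25683}{2 \frac{1}{36 + 194 - 31672}} + \left(\left(83 + 12769 + 9379\right) + 129\right) \left(- \frac{1}{19341}\right) = \frac{25683}{2 \frac{1}{-31442}} + \left(22231 + 129\right) \left(- \frac{1}{19341}\right) = \frac{25683}{2 \left(- \frac{1}{31442}\right)} + 22360 \left(- \frac{1}{19341}\right) = \frac{25683}{- \frac{1}{15721}} - \frac{22360}{19341} = 25683 \left(-15721\right) - \frac{22360}{19341} = -403762443 - \frac{22360}{19341} = - \frac{7809169432423}{19341}$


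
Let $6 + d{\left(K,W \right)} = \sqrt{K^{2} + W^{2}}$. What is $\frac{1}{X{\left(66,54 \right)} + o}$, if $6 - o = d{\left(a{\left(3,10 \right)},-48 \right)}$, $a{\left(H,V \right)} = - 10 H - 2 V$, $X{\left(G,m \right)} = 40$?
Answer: $- \frac{13}{525} - \frac{\sqrt{1201}}{1050} \approx -0.057767$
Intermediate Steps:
$d{\left(K,W \right)} = -6 + \sqrt{K^{2} + W^{2}}$
$o = 12 - 2 \sqrt{1201}$ ($o = 6 - \left(-6 + \sqrt{\left(\left(-10\right) 3 - 20\right)^{2} + \left(-48\right)^{2}}\right) = 6 - \left(-6 + \sqrt{\left(-30 - 20\right)^{2} + 2304}\right) = 6 - \left(-6 + \sqrt{\left(-50\right)^{2} + 2304}\right) = 6 - \left(-6 + \sqrt{2500 + 2304}\right) = 6 - \left(-6 + \sqrt{4804}\right) = 6 - \left(-6 + 2 \sqrt{1201}\right) = 6 + \left(6 - 2 \sqrt{1201}\right) = 12 - 2 \sqrt{1201} \approx -57.311$)
$\frac{1}{X{\left(66,54 \right)} + o} = \frac{1}{40 + \left(12 - 2 \sqrt{1201}\right)} = \frac{1}{52 - 2 \sqrt{1201}}$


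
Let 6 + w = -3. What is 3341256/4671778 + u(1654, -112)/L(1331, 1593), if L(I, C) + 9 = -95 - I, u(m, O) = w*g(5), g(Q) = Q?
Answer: 500493237/670400143 ≈ 0.74656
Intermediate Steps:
w = -9 (w = -6 - 3 = -9)
u(m, O) = -45 (u(m, O) = -9*5 = -45)
L(I, C) = -104 - I (L(I, C) = -9 + (-95 - I) = -104 - I)
3341256/4671778 + u(1654, -112)/L(1331, 1593) = 3341256/4671778 - 45/(-104 - 1*1331) = 3341256*(1/4671778) - 45/(-104 - 1331) = 1670628/2335889 - 45/(-1435) = 1670628/2335889 - 45*(-1/1435) = 1670628/2335889 + 9/287 = 500493237/670400143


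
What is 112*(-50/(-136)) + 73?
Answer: 1941/17 ≈ 114.18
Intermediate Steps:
112*(-50/(-136)) + 73 = 112*(-50*(-1/136)) + 73 = 112*(25/68) + 73 = 700/17 + 73 = 1941/17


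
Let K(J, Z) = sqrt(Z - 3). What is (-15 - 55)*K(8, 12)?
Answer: -210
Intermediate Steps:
K(J, Z) = sqrt(-3 + Z)
(-15 - 55)*K(8, 12) = (-15 - 55)*sqrt(-3 + 12) = -70*sqrt(9) = -70*3 = -210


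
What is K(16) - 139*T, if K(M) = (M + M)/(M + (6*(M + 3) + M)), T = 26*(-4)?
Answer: 1055304/73 ≈ 14456.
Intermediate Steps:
T = -104
K(M) = 2*M/(18 + 8*M) (K(M) = (2*M)/(M + (6*(3 + M) + M)) = (2*M)/(M + ((18 + 6*M) + M)) = (2*M)/(M + (18 + 7*M)) = (2*M)/(18 + 8*M) = 2*M/(18 + 8*M))
K(16) - 139*T = 16/(9 + 4*16) - 139*(-104) = 16/(9 + 64) + 14456 = 16/73 + 14456 = 1055304/73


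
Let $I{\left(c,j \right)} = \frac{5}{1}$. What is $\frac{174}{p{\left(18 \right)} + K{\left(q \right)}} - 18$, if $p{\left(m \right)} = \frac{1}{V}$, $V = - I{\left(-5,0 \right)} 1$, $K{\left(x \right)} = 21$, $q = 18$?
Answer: $- \frac{501}{52} \approx -9.6346$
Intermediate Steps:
$I{\left(c,j \right)} = 5$ ($I{\left(c,j \right)} = 5 \cdot 1 = 5$)
$V = -5$ ($V = - 5 \cdot 1 = \left(-1\right) 5 = -5$)
$p{\left(m \right)} = - \frac{1}{5}$ ($p{\left(m \right)} = \frac{1}{-5} = - \frac{1}{5}$)
$\frac{174}{p{\left(18 \right)} + K{\left(q \right)}} - 18 = \frac{174}{- \frac{1}{5} + 21} - 18 = \frac{174}{\frac{104}{5}} - 18 = 174 \cdot \frac{5}{104} - 18 = \frac{435}{52} - 18 = - \frac{501}{52}$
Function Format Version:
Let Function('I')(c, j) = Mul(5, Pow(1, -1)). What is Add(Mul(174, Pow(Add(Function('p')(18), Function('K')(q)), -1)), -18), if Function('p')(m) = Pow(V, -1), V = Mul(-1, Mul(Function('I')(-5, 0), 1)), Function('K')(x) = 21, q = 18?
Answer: Rational(-501, 52) ≈ -9.6346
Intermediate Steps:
Function('I')(c, j) = 5 (Function('I')(c, j) = Mul(5, 1) = 5)
V = -5 (V = Mul(-1, Mul(5, 1)) = Mul(-1, 5) = -5)
Function('p')(m) = Rational(-1, 5) (Function('p')(m) = Pow(-5, -1) = Rational(-1, 5))
Add(Mul(174, Pow(Add(Function('p')(18), Function('K')(q)), -1)), -18) = Add(Mul(174, Pow(Add(Rational(-1, 5), 21), -1)), -18) = Add(Mul(174, Pow(Rational(104, 5), -1)), -18) = Add(Mul(174, Rational(5, 104)), -18) = Add(Rational(435, 52), -18) = Rational(-501, 52)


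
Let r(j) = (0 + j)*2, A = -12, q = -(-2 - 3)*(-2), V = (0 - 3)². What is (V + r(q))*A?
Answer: 132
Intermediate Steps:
V = 9 (V = (-3)² = 9)
q = -10 (q = -1*(-5)*(-2) = 5*(-2) = -10)
r(j) = 2*j (r(j) = j*2 = 2*j)
(V + r(q))*A = (9 + 2*(-10))*(-12) = (9 - 20)*(-12) = -11*(-12) = 132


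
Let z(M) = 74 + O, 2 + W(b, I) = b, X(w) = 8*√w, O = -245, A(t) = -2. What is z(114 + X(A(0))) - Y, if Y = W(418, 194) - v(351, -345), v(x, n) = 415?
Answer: -172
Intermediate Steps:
W(b, I) = -2 + b
z(M) = -171 (z(M) = 74 - 245 = -171)
Y = 1 (Y = (-2 + 418) - 1*415 = 416 - 415 = 1)
z(114 + X(A(0))) - Y = -171 - 1*1 = -171 - 1 = -172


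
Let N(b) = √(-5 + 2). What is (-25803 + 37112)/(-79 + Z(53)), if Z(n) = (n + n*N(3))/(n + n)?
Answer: -1775513/12326 - 11309*I*√3/12326 ≈ -144.05 - 1.5891*I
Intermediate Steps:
N(b) = I*√3 (N(b) = √(-3) = I*√3)
Z(n) = (n + I*n*√3)/(2*n) (Z(n) = (n + n*(I*√3))/(n + n) = (n + I*n*√3)/((2*n)) = (n + I*n*√3)*(1/(2*n)) = (n + I*n*√3)/(2*n))
(-25803 + 37112)/(-79 + Z(53)) = (-25803 + 37112)/(-79 + (½ + I*√3/2)) = 11309/(-157/2 + I*√3/2)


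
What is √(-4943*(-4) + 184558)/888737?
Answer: 7*√4170/888737 ≈ 0.00050862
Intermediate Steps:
√(-4943*(-4) + 184558)/888737 = √(19772 + 184558)*(1/888737) = √204330*(1/888737) = (7*√4170)*(1/888737) = 7*√4170/888737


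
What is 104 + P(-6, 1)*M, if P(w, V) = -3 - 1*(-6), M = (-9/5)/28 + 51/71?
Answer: 1053263/9940 ≈ 105.96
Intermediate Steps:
M = 6501/9940 (M = ((⅕)*(-9))*(1/28) + 51*(1/71) = -9/5*1/28 + 51/71 = -9/140 + 51/71 = 6501/9940 ≈ 0.65402)
P(w, V) = 3 (P(w, V) = -3 + 6 = 3)
104 + P(-6, 1)*M = 104 + 3*(6501/9940) = 104 + 19503/9940 = 1053263/9940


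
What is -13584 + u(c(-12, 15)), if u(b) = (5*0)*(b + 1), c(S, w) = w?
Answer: -13584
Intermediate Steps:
u(b) = 0 (u(b) = 0*(1 + b) = 0)
-13584 + u(c(-12, 15)) = -13584 + 0 = -13584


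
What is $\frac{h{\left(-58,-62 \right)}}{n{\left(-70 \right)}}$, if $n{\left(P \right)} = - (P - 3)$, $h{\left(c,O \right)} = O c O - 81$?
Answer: $- \frac{223033}{73} \approx -3055.2$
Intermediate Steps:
$h{\left(c,O \right)} = -81 + c O^{2}$ ($h{\left(c,O \right)} = c O^{2} - 81 = -81 + c O^{2}$)
$n{\left(P \right)} = 3 - P$ ($n{\left(P \right)} = - (P - 3) = - (-3 + P) = 3 - P$)
$\frac{h{\left(-58,-62 \right)}}{n{\left(-70 \right)}} = \frac{-81 - 58 \left(-62\right)^{2}}{3 - -70} = \frac{-81 - 222952}{3 + 70} = \frac{-81 - 222952}{73} = \left(-223033\right) \frac{1}{73} = - \frac{223033}{73}$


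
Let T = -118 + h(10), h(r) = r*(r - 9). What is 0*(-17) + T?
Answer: -108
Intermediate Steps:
h(r) = r*(-9 + r)
T = -108 (T = -118 + 10*(-9 + 10) = -118 + 10*1 = -118 + 10 = -108)
0*(-17) + T = 0*(-17) - 108 = 0 - 108 = -108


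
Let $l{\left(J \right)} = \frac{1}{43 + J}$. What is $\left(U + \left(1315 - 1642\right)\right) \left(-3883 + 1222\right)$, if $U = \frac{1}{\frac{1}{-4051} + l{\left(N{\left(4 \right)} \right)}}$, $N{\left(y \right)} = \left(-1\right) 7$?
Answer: $\frac{3105570609}{4015} \approx 7.7349 \cdot 10^{5}$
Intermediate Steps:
$N{\left(y \right)} = -7$
$U = \frac{145836}{4015}$ ($U = \frac{1}{\frac{1}{-4051} + \frac{1}{43 - 7}} = \frac{1}{- \frac{1}{4051} + \frac{1}{36}} = \frac{1}{\frac{4015}{145836}} = \frac{145836}{4015} \approx 36.323$)
$\left(U + \left(1315 - 1642\right)\right) \left(-3883 + 1222\right) = \left(\frac{145836}{4015} + \left(1315 - 1642\right)\right) \left(-3883 + 1222\right) = \left(\frac{145836}{4015} + \left(1315 - 1642\right)\right) \left(-2661\right) = \left(\frac{145836}{4015} - 327\right) \left(-2661\right) = \left(- \frac{1167069}{4015}\right) \left(-2661\right) = \frac{3105570609}{4015}$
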